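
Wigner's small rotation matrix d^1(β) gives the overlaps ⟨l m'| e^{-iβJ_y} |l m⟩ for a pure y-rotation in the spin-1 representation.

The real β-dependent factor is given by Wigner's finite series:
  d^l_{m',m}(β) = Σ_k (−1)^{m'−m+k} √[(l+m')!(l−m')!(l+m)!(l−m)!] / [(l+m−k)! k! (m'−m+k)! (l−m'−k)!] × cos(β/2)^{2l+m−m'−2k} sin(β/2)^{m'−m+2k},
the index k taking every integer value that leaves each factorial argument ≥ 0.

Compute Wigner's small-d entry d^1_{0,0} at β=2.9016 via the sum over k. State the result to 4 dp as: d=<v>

d=-0.9713

d^1_{0,0}(β=2.9016) via Wigner's sum:
c=cos(2.9016/2)=0.119709, s=sin(2.9016/2)=0.992809; N=√[1·1·1·1]=1.000000
The bounds max(0,m−m')=0 and min(l+m,l−m')=1 give 2 terms
  k=0: (−1)^0·1.0000/(1)·0.1197^2·0.9928^0 = +0.014330
  k=1: (−1)^1·1.0000/(1)·0.1197^0·0.9928^2 = -0.985670
d^1_{0,0}(2.9016) = +0.014330 -0.985670 = -0.971340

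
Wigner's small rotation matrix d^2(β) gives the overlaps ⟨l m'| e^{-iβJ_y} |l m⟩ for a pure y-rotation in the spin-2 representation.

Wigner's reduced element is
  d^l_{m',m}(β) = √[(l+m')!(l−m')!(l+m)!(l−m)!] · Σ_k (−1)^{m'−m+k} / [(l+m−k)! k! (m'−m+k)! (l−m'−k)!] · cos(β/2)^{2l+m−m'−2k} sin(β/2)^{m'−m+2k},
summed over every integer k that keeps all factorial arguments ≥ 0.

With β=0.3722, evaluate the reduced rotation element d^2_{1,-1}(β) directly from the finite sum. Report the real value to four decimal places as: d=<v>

d=0.0980

d^2_{1,-1}(β=0.3722) via Wigner's sum:
c=cos(0.3722/2)=0.982733, s=sin(0.3722/2)=0.185028; N=√[6·1·1·6]=6.000000
Admissible k: 0..1 (factorial args all ≥0)
  k=0: (−1)^2·6.0000/(2)·0.9827^2·0.1850^2 = +0.099190
  k=1: (−1)^3·6.0000/(6)·0.9827^0·0.1850^4 = -0.001172
d^2_{1,-1}(0.3722) = +0.099190 -0.001172 = +0.098017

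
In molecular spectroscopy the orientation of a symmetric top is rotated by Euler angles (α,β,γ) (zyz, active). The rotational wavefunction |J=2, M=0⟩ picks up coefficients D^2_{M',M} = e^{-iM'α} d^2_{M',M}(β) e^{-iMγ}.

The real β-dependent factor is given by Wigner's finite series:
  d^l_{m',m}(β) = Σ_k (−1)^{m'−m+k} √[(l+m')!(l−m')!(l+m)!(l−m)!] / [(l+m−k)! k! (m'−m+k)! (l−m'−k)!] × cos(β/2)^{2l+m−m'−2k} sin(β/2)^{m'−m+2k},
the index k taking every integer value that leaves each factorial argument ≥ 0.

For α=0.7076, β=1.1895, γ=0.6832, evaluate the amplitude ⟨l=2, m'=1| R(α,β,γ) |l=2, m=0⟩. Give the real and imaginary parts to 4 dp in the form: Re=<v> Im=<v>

Re=-0.3215 Im=0.2750

First d^2_{1,0}(β=1.1895), then the phase factors e^{-i(1)α} and e^{-i(0)γ}:
c=cos(1.1895/2)=0.828289, s=sin(1.1895/2)=0.560302; N=√[6·1·2·2]=4.898979
k: max(0,(0)−(1))=0 … min(2+(0),2−(1))=1
  k=0: (−1)^1·4.8990/(2)·0.8283^3·0.5603^1 = -0.779907
  k=1: (−1)^2·4.8990/(2)·0.8283^1·0.5603^3 = +0.356881
d^2_{1,0}(1.1895) = -0.779907 +0.356881 = -0.423026
Attach z-rotation phases: D = e^{-i(1)(0.7076)}·(-0.423026)·e^{-i(0)(0.6832)} = -0.321468+0.274972i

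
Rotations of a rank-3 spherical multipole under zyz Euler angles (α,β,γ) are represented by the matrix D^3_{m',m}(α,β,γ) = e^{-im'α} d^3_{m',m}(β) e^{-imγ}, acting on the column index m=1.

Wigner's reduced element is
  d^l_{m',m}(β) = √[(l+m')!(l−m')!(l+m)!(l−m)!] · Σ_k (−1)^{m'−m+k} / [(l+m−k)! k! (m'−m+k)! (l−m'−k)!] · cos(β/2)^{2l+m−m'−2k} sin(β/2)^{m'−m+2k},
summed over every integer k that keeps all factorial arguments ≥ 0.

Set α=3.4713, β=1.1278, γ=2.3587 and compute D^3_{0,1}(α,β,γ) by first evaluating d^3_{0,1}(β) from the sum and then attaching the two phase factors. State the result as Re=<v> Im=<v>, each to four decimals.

Re=0.0225 Im=0.0224

Split into d^3_{0,1}(β=1.1278) × two z-phases.
c=cos(1.1278/2)=0.845177, s=sin(1.1278/2)=0.534486; N=√[6·6·24·2]=41.569219
k∈{1,2,3} keeps every argument non-negative
  k=1: (−1)^0·41.5692/(12)·0.8452^5·0.5345^1 = +0.798483
  k=2: (−1)^1·41.5692/(4)·0.8452^3·0.5345^3 = -0.957999
  k=3: (−1)^2·41.5692/(12)·0.8452^1·0.5345^5 = +0.127709
d^3_{0,1}(1.1278) = +0.798483 -0.957999 +0.127709 = -0.031807
D = (+1.000000+0.000000i)·(-0.031807)·(-0.708876-0.705333i) = +0.022547+0.022434i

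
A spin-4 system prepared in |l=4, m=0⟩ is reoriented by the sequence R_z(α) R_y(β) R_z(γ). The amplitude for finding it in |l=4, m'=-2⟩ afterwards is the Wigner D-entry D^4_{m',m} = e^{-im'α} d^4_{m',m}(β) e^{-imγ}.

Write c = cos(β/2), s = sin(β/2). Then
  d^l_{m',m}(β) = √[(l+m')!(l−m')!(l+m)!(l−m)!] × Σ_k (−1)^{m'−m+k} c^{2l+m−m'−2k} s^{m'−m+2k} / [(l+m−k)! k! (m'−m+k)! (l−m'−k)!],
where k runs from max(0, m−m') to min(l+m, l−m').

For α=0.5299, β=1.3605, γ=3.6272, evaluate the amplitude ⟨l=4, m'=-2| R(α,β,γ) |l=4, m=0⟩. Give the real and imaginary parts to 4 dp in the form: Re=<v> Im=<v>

First d^4_{-2,0}(β=1.3605), then the phase factors e^{-i(-2)α} and e^{-i(0)γ}:
c=cos(1.3605/2)=0.777415, s=sin(1.3605/2)=0.628987; N=√[2·720·24·24]=910.735966
Admissible k: 2..4 (factorial args all ≥0)
  k=2: (−1)^0·910.7360/(96)·0.7774^6·0.6290^2 = +0.828561
  k=3: (−1)^1·910.7360/(36)·0.7774^4·0.6290^4 = -1.446340
  k=4: (−1)^2·910.7360/(96)·0.7774^2·0.6290^6 = +0.355042
d^4_{-2,0}(1.3605) = +0.828561 -1.446340 +0.355042 = -0.262738
Phases: e^{-i·(-2)·0.5299}=+0.489047+0.872258i, e^{-i·(0)·3.6272}=+1.000000+0.000000i ⇒ D=-0.128491-0.229175i

Re=-0.1285 Im=-0.2292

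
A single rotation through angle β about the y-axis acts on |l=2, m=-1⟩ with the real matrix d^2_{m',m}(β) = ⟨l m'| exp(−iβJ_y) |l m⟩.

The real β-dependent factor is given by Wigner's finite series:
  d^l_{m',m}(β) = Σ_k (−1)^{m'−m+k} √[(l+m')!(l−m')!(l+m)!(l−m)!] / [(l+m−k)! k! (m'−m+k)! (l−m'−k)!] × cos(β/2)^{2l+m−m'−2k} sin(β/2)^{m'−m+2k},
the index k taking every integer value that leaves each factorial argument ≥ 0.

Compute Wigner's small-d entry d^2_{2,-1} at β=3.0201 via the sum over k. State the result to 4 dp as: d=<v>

d^2_{2,-1}(β=3.0201) via Wigner's sum:
With c≡cos(β/2)=0.060709 and s≡sin(β/2)=0.998156, N=[24·1·1·6]^{1/2}=12.000000
k∈{0} keeps every argument non-negative
  k=0: (−1)^3·12.0000/(6)·0.0607^1·0.9982^3 = -0.120747
d^2_{2,-1}(3.0201) = -0.120747

d=-0.1207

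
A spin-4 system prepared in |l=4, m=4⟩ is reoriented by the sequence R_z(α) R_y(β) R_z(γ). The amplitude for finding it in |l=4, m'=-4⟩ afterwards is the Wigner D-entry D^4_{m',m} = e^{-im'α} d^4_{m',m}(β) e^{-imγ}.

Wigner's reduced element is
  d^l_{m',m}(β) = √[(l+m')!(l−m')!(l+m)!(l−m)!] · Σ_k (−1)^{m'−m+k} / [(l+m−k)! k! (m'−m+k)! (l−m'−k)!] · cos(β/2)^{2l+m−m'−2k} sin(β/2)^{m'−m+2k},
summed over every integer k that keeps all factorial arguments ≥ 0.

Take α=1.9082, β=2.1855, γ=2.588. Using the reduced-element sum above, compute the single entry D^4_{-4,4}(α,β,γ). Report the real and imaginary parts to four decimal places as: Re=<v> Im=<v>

First d^4_{-4,4}(β=2.1855), then the phase factors e^{-i(-4)α} and e^{-i(4)γ}:
c=cos(2.1855/2)=0.460045, s=sin(2.1855/2)=0.887895; N=√[1·40320·40320·1]=40320.000000
k∈{8} keeps every argument non-negative
  k=8: (−1)^0·40320.0000/(40320)·0.4600^0·0.8879^8 = +0.386273
d^4_{-4,4}(2.1855) = +0.386273
Attach z-rotation phases: D = e^{-i(-4)(1.9082)}·(+0.386273)·e^{-i(4)(2.588)} = -0.352324-0.158350i

Re=-0.3523 Im=-0.1584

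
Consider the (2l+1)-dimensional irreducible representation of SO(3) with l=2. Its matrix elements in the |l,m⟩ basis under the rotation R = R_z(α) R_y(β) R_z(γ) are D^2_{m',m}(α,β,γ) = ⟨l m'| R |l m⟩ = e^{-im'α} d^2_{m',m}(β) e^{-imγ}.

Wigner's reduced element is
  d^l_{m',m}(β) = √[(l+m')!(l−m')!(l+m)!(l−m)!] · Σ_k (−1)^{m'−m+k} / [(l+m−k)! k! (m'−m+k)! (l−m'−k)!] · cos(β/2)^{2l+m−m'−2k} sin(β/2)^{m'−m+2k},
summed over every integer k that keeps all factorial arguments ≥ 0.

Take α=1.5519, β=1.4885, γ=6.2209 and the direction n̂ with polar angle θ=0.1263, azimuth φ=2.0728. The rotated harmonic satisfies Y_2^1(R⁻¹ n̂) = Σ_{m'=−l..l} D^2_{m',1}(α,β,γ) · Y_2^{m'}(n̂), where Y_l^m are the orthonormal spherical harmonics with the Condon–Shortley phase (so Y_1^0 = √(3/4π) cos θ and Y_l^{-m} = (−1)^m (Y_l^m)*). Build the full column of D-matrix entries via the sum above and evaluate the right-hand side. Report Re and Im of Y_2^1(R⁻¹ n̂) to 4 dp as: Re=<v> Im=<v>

Re=0.1444 Im=-0.0002

Need the full column D^2_{m',1} for m'=−2..2 at α=1.5519, β=1.4885, γ=6.2209.
cos(β/2)=0.735596, sin(β/2)=0.677420
d^2_{-2,1}: single k=3 term ⇒ +0.457345;  D = -0.457208-0.011200i
d^2_{-1,1}: k∈[2..3] ⇒ +0.744932 -0.210588 = +0.534344;  D = -0.023177+0.533841i
d^2_{0,1}: k∈[1..2] ⇒ +0.660469 -0.560131 = +0.100338;  D = +0.100143+0.006246i
d^2_{1,1}: k∈[0..1] ⇒ +0.292791 -0.744932 = -0.452141;  D = -0.036665+0.450652i
d^2_{2,1}: single k=0 term ⇒ -0.539270;  D = +0.536572+0.053879i
Y_2^{m'}(θ=0.1263,φ=2.0728) and Σ D·Y over m':
  (-0.4572-0.0112i)·(-0.0033+0.0052i)  (-0.0232+0.5338i)·(-0.0465-0.0846i)  (+0.1001+0.0062i)·(+0.6158+0.0000i)  (-0.0367+0.4507i)·(+0.0465-0.0846i)  (+0.5366+0.0539i)·(-0.0033-0.0052i)
Y_2^1(R⁻¹ n̂) = +0.144429-0.000233i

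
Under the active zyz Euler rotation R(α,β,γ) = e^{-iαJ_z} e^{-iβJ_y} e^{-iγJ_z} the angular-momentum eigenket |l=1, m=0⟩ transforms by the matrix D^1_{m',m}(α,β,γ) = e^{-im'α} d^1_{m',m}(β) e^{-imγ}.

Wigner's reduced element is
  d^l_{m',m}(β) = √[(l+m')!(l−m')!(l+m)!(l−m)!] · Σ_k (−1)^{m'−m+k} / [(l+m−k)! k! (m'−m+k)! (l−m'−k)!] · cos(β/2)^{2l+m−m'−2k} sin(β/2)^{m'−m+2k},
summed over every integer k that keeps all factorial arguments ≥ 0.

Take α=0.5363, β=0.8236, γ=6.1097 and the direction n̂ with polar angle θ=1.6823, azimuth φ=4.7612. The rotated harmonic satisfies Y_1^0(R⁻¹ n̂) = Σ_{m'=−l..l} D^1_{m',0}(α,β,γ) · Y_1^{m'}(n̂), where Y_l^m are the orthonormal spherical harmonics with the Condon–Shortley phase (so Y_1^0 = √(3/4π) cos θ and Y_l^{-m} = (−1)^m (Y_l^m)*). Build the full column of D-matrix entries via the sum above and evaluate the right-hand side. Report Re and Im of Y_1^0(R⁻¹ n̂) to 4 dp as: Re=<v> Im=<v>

Need the full column D^1_{m',0} for m'=−1..1 at α=0.5363, β=0.8236, γ=6.1097.
cos(β/2)=0.916402, sin(β/2)=0.400259
d^1_{-1,0}: single k=1 term ⇒ +0.518731;  D = +0.445904+0.265050i
d^1_{0,0}: k∈[0..1] ⇒ +0.839792 -0.160208 = +0.679585;  D = +0.679585+0.000000i
d^1_{1,0}: single k=0 term ⇒ -0.518731;  D = -0.445904+0.265050i
Y_1^{m'}(θ=1.6823,φ=4.7612) and Σ D·Y over m':
  (+0.4459+0.2651i)·(+0.0168+0.3429i)  (+0.6796+0.0000i)·(-0.0544+0.0000i)  (-0.4459+0.2651i)·(-0.0168+0.3429i)
Y_1^0(R⁻¹ n̂) = -0.203800+0.000000i

Re=-0.2038 Im=0.0000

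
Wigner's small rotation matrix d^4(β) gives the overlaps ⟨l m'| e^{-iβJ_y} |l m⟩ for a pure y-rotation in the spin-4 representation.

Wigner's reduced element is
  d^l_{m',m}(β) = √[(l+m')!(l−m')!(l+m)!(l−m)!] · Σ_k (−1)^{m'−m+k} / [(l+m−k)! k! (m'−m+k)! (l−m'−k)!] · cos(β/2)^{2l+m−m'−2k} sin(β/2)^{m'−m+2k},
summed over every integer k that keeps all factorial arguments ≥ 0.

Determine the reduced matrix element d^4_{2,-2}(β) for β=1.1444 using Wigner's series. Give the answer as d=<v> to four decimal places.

d^4_{2,-2}(β=1.1444) via Wigner's sum:
c=cos(1.1444/2)=0.840712, s=sin(1.1444/2)=0.541483; N=√[720·2·2·720]=1440.000000
Admissible k: 0..2 (factorial args all ≥0)
  k=0: (−1)^4·1440.0000/(96)·0.8407^4·0.5415^4 = +0.644197
  k=1: (−1)^5·1440.0000/(120)·0.8407^2·0.5415^6 = -0.213788
  k=2: (−1)^6·1440.0000/(1440)·0.8407^0·0.5415^8 = +0.007391
d^4_{2,-2}(1.1444) = +0.644197 -0.213788 +0.007391 = +0.437799

d=0.4378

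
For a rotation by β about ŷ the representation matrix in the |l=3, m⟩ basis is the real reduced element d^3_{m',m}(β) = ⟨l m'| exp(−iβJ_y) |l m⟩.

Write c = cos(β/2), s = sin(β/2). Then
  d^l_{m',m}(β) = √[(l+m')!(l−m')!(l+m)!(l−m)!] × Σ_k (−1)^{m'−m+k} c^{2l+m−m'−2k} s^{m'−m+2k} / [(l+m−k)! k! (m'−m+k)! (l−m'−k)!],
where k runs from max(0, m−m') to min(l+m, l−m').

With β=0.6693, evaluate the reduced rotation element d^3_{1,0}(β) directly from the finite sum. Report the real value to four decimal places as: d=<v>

d^3_{1,0}(β=0.6693) via Wigner's sum:
c=cos(0.6693/2)=0.944525, s=sin(0.6693/2)=0.328439; N=√[24·2·6·6]=41.569219
k: max(0,(0)−(1))=0 … min(3+(0),3−(1))=2
  k=0: (−1)^1·41.5692/(12)·0.9445^5·0.3284^1 = -0.855289
  k=1: (−1)^2·41.5692/(4)·0.9445^3·0.3284^3 = +0.310253
  k=2: (−1)^3·41.5692/(12)·0.9445^1·0.3284^5 = -0.012505
d^3_{1,0}(0.6693) = -0.855289 +0.310253 -0.012505 = -0.557541

d=-0.5575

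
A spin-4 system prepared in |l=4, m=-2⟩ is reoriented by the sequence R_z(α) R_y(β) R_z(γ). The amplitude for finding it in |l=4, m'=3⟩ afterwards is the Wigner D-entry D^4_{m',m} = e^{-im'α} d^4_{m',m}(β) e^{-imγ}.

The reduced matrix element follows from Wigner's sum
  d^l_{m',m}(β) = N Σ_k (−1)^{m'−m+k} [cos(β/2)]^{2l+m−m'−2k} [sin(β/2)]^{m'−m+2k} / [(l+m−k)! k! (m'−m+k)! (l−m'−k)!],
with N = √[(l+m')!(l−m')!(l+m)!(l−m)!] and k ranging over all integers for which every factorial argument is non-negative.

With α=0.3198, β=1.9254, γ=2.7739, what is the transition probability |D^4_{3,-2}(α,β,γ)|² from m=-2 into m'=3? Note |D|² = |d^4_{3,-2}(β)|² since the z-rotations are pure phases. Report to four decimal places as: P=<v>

P=0.0592

Split into d^4_{3,-2}(β=1.9254) × two z-phases.
c=cos(1.9254/2)=0.571306, s=sin(1.9254/2)=0.820737; N=√[5040·1·2·720]=2693.993318
The bounds max(0,m−m')=0 and min(l+m,l−m')=1 give 2 terms
  k=0: (−1)^5·2693.9933/(240)·0.5713^3·0.8207^5 = -0.779493
  k=1: (−1)^6·2693.9933/(720)·0.5713^1·0.8207^7 = +0.536243
d^4_{3,-2}(1.9254) = -0.779493 +0.536243 = -0.243250
|D^4_{3,-2}|² = |d^4_{3,-2}(β)|² = (-0.243250)² = 0.059171 (the z-rotation phases have unit modulus)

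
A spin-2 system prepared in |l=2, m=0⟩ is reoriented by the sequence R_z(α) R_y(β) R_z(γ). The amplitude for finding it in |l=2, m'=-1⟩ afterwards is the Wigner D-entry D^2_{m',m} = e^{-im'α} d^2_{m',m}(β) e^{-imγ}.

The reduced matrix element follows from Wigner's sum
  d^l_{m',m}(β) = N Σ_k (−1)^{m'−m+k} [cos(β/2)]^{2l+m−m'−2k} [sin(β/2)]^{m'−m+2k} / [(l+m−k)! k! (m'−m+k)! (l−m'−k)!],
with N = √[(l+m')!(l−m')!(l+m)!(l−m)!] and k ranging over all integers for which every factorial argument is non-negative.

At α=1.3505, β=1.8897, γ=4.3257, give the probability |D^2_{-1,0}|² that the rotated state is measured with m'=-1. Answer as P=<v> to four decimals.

P=0.1330

D^2_{-1,0}(1.3505,1.8897,4.3257) = e^{-i·-1·1.3505}·d^2_{-1,0}(1.8897)·e^{-i·0·4.3257}. Compute d first:
With c≡cos(β/2)=0.585864 and s≡sin(β/2)=0.810409, N=[1·6·2·2]^{1/2}=4.898979
k: max(0,(0)−(-1))=1 … min(2+(0),2−(-1))=2
  k=1: (−1)^0·4.8990/(2)·0.5859^3·0.8104^1 = +0.399182
  k=2: (−1)^1·4.8990/(2)·0.5859^1·0.8104^3 = -0.763811
d^2_{-1,0}(1.8897) = +0.399182 -0.763811 = -0.364628
|D^2_{-1,0}|² = |d^2_{-1,0}(β)|² = (-0.364628)² = 0.132954 (the z-rotation phases have unit modulus)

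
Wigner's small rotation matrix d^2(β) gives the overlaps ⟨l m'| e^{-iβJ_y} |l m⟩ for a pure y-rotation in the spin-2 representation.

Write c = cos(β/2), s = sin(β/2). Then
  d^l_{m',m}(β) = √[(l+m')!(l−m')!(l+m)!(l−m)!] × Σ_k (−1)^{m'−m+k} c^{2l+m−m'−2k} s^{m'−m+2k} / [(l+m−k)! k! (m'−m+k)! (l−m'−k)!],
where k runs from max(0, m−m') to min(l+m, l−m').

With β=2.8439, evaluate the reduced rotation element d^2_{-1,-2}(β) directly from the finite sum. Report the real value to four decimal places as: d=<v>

d^2_{-1,-2}(β=2.8439) via Wigner's sum:
Half-angle: c=0.148297, s=0.988943. N=√(1·6·1·24)=12.000000
Admissible k: 0..0 (factorial args all ≥0)
  k=0: (−1)^1·12.0000/(6)·0.1483^3·0.9889^1 = -0.006451
d^2_{-1,-2}(2.8439) = -0.006451

d=-0.0065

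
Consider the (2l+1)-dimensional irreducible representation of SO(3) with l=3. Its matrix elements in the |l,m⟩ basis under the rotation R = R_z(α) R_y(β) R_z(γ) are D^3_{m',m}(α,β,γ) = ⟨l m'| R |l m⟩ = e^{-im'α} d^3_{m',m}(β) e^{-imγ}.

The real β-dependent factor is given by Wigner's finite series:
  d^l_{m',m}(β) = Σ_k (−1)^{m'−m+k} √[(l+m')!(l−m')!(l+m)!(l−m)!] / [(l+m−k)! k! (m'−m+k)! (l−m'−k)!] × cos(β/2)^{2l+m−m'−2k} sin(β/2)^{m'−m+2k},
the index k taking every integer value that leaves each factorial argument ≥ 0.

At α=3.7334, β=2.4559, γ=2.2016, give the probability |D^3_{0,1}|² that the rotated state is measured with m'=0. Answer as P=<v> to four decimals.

D^3_{0,1}(3.7334,2.4559,2.2016) = e^{-i·0·3.7334}·d^3_{0,1}(2.4559)·e^{-i·1·2.2016}. Compute d first:
c=cos(2.4559/2)=0.336169, s=sin(2.4559/2)=0.941802; N=√[6·6·24·2]=41.569219
The bounds max(0,m−m')=1 and min(l+m,l−m')=3 give 3 terms
  k=1: (−1)^0·41.5692/(12)·0.3362^5·0.9418^1 = +0.014007
  k=2: (−1)^1·41.5692/(4)·0.3362^3·0.9418^3 = -0.329810
  k=3: (−1)^2·41.5692/(12)·0.3362^1·0.9418^5 = +0.862871
d^3_{0,1}(2.4559) = +0.014007 -0.329810 +0.862871 = +0.547067
|D^3_{0,1}|² = |d^3_{0,1}(β)|² = (+0.547067)² = 0.299283 (the z-rotation phases have unit modulus)

P=0.2993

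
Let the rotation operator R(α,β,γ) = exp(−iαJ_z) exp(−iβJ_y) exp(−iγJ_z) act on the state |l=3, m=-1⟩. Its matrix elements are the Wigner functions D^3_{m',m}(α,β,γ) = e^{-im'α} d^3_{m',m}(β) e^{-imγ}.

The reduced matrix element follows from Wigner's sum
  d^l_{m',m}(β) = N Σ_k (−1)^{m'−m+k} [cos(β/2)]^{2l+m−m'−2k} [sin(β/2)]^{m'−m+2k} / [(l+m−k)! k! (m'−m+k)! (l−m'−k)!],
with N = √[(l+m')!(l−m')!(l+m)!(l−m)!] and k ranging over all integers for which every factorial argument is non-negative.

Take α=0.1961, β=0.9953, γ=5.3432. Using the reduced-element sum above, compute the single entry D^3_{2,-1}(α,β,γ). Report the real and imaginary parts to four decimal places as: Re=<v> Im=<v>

Split into d^3_{2,-1}(β=0.9953) × two z-phases.
Half-angle: c=0.878707, s=0.477362. N=√(120·1·2·24)=75.894664
k∈{0,1} keeps every argument non-negative
  k=0: (−1)^3·75.8947/(12)·0.8787^3·0.4774^3 = -0.466772
  k=1: (−1)^4·75.8947/(24)·0.8787^1·0.4774^5 = +0.068878
d^3_{2,-1}(0.9953) = -0.466772 +0.068878 = -0.397894
Attach z-rotation phases: D = e^{-i(2)(0.1961)}·(-0.397894)·e^{-i(-1)(5.3432)} = -0.094044+0.386621i

Re=-0.0940 Im=0.3866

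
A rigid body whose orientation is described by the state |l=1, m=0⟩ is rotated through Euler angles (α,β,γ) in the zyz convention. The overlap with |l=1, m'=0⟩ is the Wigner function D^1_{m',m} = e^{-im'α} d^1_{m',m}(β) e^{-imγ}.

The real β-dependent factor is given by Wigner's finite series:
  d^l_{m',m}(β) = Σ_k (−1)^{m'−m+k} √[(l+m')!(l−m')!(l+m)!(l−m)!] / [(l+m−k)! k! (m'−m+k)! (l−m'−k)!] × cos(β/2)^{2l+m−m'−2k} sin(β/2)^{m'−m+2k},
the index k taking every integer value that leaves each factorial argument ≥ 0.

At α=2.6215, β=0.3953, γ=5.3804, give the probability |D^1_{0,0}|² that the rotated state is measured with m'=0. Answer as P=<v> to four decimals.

P=0.8517

First d^1_{0,0}(β=0.3953), then the phase factors e^{-i(0)α} and e^{-i(0)γ}:
Half-angle: c=0.980531, s=0.196366. N=√(1·1·1·1)=1.000000
k: max(0,(0)−(0))=0 … min(1+(0),1−(0))=1
  k=0: (−1)^0·1.0000/(1)·0.9805^2·0.1964^0 = +0.961441
  k=1: (−1)^1·1.0000/(1)·0.9805^0·0.1964^2 = -0.038559
d^1_{0,0}(0.3953) = +0.961441 -0.038559 = +0.922881
|D^1_{0,0}|² = |d^1_{0,0}(β)|² = (+0.922881)² = 0.851709 (the z-rotation phases have unit modulus)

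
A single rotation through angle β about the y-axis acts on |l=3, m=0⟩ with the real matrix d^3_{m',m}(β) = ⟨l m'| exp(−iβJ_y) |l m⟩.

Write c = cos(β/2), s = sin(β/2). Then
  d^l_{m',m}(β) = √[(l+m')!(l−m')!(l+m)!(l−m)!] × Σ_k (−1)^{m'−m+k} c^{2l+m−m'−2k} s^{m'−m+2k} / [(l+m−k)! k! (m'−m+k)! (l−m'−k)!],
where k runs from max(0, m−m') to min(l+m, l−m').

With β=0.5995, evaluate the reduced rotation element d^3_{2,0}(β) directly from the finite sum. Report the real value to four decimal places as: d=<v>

d^3_{2,0}(β=0.5995) via Wigner's sum:
Half-angle: c=0.955410, s=0.295281. N=√(120·1·6·6)=65.726707
k: max(0,(0)−(2))=0 … min(3+(0),3−(2))=1
  k=0: (−1)^2·65.7267/(12)·0.9554^4·0.2953^2 = +0.397917
  k=1: (−1)^3·65.7267/(12)·0.9554^2·0.2953^4 = -0.038009
d^3_{2,0}(0.5995) = +0.397917 -0.038009 = +0.359908

d=0.3599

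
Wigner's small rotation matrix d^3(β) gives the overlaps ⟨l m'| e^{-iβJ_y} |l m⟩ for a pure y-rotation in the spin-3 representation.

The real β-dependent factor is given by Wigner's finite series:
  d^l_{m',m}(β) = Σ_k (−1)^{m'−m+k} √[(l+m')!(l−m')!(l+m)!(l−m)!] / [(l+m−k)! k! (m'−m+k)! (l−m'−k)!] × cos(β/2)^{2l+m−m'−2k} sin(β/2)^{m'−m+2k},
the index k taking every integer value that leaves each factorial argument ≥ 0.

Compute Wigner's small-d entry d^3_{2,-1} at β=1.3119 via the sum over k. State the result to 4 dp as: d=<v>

d=-0.5026

d^3_{2,-1}(β=1.3119) via Wigner's sum:
c=cos(1.3119/2)=0.792469, s=sin(1.3119/2)=0.609912; N=√[120·1·2·24]=75.894664
The bounds max(0,m−m')=0 and min(l+m,l−m')=1 give 2 terms
  k=0: (−1)^3·75.8947/(12)·0.7925^3·0.6099^3 = -0.714133
  k=1: (−1)^4·75.8947/(24)·0.7925^1·0.6099^5 = +0.211504
d^3_{2,-1}(1.3119) = -0.714133 +0.211504 = -0.502628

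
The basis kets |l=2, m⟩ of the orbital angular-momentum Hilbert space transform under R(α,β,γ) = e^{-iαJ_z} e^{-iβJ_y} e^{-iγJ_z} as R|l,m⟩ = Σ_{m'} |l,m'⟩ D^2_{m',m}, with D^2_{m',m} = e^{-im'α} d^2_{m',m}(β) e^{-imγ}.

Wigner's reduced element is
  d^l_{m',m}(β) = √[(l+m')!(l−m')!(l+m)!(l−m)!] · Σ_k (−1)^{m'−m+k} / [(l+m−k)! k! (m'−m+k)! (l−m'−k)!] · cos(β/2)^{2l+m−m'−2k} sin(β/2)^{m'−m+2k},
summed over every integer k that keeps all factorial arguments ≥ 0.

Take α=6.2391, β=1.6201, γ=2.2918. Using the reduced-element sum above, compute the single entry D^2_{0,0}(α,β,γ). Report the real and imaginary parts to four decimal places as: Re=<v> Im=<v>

Re=-0.4964 Im=0.0000

First d^2_{0,0}(β=1.6201), then the phase factors e^{-i(0)α} and e^{-i(0)γ}:
With c≡cos(β/2)=0.689462 and s≡sin(β/2)=0.724322, N=[2·2·2·2]^{1/2}=4.000000
The bounds max(0,m−m')=0 and min(l+m,l−m')=2 give 3 terms
  k=0: (−1)^0·4.0000/(4)·0.6895^4·0.7243^0 = +0.225965
  k=1: (−1)^1·4.0000/(1)·0.6895^2·0.7243^2 = -0.997571
  k=2: (−1)^2·4.0000/(4)·0.6895^0·0.7243^4 = +0.275249
d^2_{0,0}(1.6201) = +0.225965 -0.997571 +0.275249 = -0.496357
Attach z-rotation phases: D = e^{-i(0)(6.2391)}·(-0.496357)·e^{-i(0)(2.2918)} = -0.496357+0.000000i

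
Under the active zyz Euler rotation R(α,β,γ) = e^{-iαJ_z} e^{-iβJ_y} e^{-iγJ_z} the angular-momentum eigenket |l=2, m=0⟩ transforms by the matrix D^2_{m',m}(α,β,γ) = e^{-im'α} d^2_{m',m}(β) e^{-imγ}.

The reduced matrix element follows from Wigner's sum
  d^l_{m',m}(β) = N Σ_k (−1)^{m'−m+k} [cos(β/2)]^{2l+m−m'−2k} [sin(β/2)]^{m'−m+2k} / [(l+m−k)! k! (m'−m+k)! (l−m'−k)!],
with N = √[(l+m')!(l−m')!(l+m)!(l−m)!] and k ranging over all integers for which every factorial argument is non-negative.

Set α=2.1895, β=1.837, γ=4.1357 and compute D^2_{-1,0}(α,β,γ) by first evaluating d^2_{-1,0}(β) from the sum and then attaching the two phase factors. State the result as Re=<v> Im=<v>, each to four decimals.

Re=0.1803 Im=-0.2532

D^2_{-1,0}(2.1895,1.837,4.1357) = e^{-i·-1·2.1895}·d^2_{-1,0}(1.837)·e^{-i·0·4.1357}. Compute d first:
With c≡cos(β/2)=0.607013 and s≡sin(β/2)=0.794692, N=[1·6·2·2]^{1/2}=4.898979
Admissible k: 1..2 (factorial args all ≥0)
  k=1: (−1)^0·4.8990/(2)·0.6070^3·0.7947^1 = +0.435380
  k=2: (−1)^1·4.8990/(2)·0.6070^1·0.7947^3 = -0.746225
d^2_{-1,0}(1.837) = +0.435380 -0.746225 = -0.310846
Phases: e^{-i·(-1)·2.1895}=-0.579980+0.814631i, e^{-i·(0)·4.1357}=+1.000000+0.000000i ⇒ D=+0.180284-0.253225i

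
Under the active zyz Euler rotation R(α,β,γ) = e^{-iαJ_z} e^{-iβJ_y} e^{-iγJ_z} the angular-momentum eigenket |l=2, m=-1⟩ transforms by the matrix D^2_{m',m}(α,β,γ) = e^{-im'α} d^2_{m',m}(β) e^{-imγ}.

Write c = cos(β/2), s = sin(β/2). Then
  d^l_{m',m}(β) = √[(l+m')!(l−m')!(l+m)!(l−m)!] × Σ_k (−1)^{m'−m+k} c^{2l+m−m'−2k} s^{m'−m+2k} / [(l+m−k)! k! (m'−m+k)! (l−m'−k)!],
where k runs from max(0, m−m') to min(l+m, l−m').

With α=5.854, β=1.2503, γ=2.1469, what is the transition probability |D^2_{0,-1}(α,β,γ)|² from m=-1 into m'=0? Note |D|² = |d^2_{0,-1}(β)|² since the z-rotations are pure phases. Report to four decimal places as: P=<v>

P=0.1341

First d^2_{0,-1}(β=1.2503), then the phase factors e^{-i(0)α} and e^{-i(-1)γ}:
c=cos(1.2503/2)=0.810875, s=sin(1.2503/2)=0.585219; N=√[2·2·1·6]=4.898979
k: max(0,(-1)−(0))=0 … min(2+(-1),2−(0))=1
  k=0: (−1)^1·4.8990/(2)·0.8109^3·0.5852^1 = -0.764287
  k=1: (−1)^2·4.8990/(2)·0.8109^1·0.5852^3 = +0.398093
d^2_{0,-1}(1.2503) = -0.764287 +0.398093 = -0.366193
|D^2_{0,-1}|² = |d^2_{0,-1}(β)|² = (-0.366193)² = 0.134098 (the z-rotation phases have unit modulus)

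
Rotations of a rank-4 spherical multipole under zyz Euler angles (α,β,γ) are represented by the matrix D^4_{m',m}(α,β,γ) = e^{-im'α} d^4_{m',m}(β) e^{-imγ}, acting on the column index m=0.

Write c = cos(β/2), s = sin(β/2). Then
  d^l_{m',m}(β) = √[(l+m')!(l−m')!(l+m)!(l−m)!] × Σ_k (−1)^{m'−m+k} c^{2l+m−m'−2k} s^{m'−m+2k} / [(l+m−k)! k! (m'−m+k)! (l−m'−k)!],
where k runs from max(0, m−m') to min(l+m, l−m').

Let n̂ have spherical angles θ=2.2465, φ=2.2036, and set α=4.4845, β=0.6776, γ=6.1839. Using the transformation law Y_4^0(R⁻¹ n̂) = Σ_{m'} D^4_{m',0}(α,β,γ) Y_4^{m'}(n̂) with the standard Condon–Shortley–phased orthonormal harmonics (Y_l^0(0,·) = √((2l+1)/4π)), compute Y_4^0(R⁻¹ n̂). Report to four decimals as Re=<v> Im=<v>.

Need the full column D^4_{m',0} for m'=−4..4 at α=4.4845, β=0.6776, γ=6.1839.
cos(β/2)=0.943154, sin(β/2)=0.332356
d^4_{-4,0}: single k=4 term ⇒ +0.080778;  D = +0.049478-0.063851i
d^4_{-3,0}: k∈[3..4] ⇒ +0.324180 -0.040256 = +0.283924;  D = +0.179338+0.220116i
d^4_{-2,0}: k∈[2..4] ⇒ +0.737604 -0.244249 +0.011374 = +0.504729;  D = -0.453206+0.222162i
d^4_{-1,0}: k∈[1..4] ⇒ +0.986726 -0.735171 +0.091291 -0.001889 = +0.340957;  D = -0.077030-0.332142i
d^4_{0,0}: k∈[0..4] ⇒ +0.626126 -1.244005 +0.347572 -0.019182 +0.000149 = -0.289340;  D = -0.289340+0.000000i
d^4_{1,0}: k∈[0..3] ⇒ -0.986726 +0.735171 -0.091291 +0.001889 = -0.340957;  D = +0.077030-0.332142i
d^4_{2,0}: k∈[0..2] ⇒ +0.737604 -0.244249 +0.011374 = +0.504729;  D = -0.453206-0.222162i
d^4_{3,0}: k∈[0..1] ⇒ -0.324180 +0.040256 = -0.283924;  D = -0.179338+0.220116i
d^4_{4,0}: single k=0 term ⇒ +0.080778;  D = +0.049478+0.063851i
Y_4^{m'}(θ=2.2465,φ=2.2036) and Σ D·Y over m':
  (+0.0495-0.0639i)·(-0.1344-0.0940i)  (+0.1793+0.2201i)·(-0.3521+0.1197i)  (-0.4532+0.2222i)·(-0.1064+0.3377i)  (-0.0770-0.3321i)·(-0.0357-0.0487i)  (-0.2893+0.0000i)·(-0.3575+0.0000i)  (+0.0770-0.3321i)·(+0.0357-0.0487i)  (-0.4532-0.2222i)·(-0.1064-0.3377i)  (-0.1793+0.2201i)·(+0.3521+0.1197i)  (+0.0495+0.0639i)·(-0.1344+0.0940i)
Y_4^0(R⁻¹ n̂) = -0.181311+0.000000i

Re=-0.1813 Im=0.0000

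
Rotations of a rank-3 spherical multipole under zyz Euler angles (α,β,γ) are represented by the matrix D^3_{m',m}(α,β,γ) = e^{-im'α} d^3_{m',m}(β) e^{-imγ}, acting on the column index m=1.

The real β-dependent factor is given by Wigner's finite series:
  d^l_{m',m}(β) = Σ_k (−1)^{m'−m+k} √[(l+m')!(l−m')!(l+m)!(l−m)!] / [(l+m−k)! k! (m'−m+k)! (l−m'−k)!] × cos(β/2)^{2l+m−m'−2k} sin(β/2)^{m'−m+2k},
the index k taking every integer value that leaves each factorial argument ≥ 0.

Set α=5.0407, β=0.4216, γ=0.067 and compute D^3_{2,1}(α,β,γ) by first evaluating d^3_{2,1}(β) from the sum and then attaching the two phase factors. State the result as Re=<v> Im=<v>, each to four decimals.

Re=0.4028 Im=-0.3558

Split into d^3_{2,1}(β=0.4216) × two z-phases.
With c≡cos(β/2)=0.977864 and s≡sin(β/2)=0.209242, N=[120·1·24·2]^{1/2}=75.894664
k∈{0,1} keeps every argument non-negative
  k=0: (−1)^1·75.8947/(24)·0.9779^5·0.2092^1 = -0.591618
  k=1: (−1)^2·75.8947/(12)·0.9779^3·0.2092^3 = +0.054177
d^3_{2,1}(0.4216) = -0.591618 +0.054177 = -0.537441
Attach z-rotation phases: D = e^{-i(2)(5.0407)}·(-0.537441)·e^{-i(1)(0.067)} = +0.402765-0.355842i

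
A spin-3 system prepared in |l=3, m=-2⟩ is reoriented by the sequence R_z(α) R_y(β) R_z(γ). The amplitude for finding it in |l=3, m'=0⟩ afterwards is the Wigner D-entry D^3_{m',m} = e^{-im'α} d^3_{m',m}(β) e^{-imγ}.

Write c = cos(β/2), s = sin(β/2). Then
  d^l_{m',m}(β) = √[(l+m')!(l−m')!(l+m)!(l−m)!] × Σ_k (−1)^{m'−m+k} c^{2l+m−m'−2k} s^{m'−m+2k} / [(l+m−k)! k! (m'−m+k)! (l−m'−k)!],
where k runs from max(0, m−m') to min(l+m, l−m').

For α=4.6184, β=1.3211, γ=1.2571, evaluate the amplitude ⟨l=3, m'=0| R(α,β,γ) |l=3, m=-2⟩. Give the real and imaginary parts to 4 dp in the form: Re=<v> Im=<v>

Re=-0.2572 Im=0.1865

Split into d^3_{0,-2}(β=1.3211) × two z-phases.
Half-angle: c=0.789655, s=0.613551. N=√(6·6·1·120)=65.726707
Admissible k: 0..1 (factorial args all ≥0)
  k=0: (−1)^2·65.7267/(12)·0.7897^4·0.6136^2 = +0.801700
  k=1: (−1)^3·65.7267/(12)·0.7897^2·0.6136^4 = -0.483993
d^3_{0,-2}(1.3211) = +0.801700 -0.483993 = +0.317707
Phases: e^{-i·(0)·4.6184}=+1.000000+0.000000i, e^{-i·(-2)·1.2571}=-0.809561+0.587036i ⇒ D=-0.257203+0.186505i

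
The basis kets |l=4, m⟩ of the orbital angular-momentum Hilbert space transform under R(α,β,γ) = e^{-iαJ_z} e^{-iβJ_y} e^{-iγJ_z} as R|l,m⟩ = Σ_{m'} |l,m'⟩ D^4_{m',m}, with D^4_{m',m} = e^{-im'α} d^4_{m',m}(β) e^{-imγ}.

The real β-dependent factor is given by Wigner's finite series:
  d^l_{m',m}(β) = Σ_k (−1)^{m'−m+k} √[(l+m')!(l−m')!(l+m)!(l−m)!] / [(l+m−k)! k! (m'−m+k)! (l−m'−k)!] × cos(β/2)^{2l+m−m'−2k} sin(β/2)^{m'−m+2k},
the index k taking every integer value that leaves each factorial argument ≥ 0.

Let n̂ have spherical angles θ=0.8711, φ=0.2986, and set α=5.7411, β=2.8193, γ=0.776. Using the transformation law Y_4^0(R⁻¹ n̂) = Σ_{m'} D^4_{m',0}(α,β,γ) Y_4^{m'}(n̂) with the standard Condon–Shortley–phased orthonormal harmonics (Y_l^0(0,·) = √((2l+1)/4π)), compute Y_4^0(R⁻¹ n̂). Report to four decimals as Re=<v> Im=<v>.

Re=-0.1723 Im=0.0000

Need the full column D^4_{m',0} for m'=−4..4 at α=5.7411, β=2.8193, γ=0.776.
cos(β/2)=0.160450, sin(β/2)=0.987044
d^4_{-4,0}: single k=4 term ⇒ +0.005263;  D = -0.002961-0.004351i
d^4_{-3,0}: k∈[3..4] ⇒ +0.001210 -0.045789 = -0.044579;  D = +0.002471+0.044511i
d^4_{-2,0}: k∈[2..4] ⇒ +0.000158 -0.015914 +0.225849 = +0.210092;  D = +0.098249-0.185704i
d^4_{-1,0}: k∈[1..4] ⇒ +0.000012 -0.002744 +0.103840 -0.654952 = -0.553844;  D = -0.474442+0.285741i
d^4_{0,0}: k∈[0..4] ⇒ +0.000000 -0.000266 +0.022647 -0.380906 +0.900932 = +0.542408;  D = +0.542408+0.000000i
d^4_{1,0}: k∈[0..3] ⇒ -0.000012 +0.002744 -0.103840 +0.654952 = +0.553844;  D = +0.474442+0.285741i
d^4_{2,0}: k∈[0..2] ⇒ +0.000158 -0.015914 +0.225849 = +0.210092;  D = +0.098249+0.185704i
d^4_{3,0}: k∈[0..1] ⇒ -0.001210 +0.045789 = +0.044579;  D = -0.002471+0.044511i
d^4_{4,0}: single k=0 term ⇒ +0.005263;  D = -0.002961+0.004351i
Y_4^{m'}(θ=0.8711,φ=0.2986) and Σ D·Y over m':
  (-0.0030-0.0044i)·(+0.0557-0.1410i)  (+0.0025+0.0445i)·(+0.2255-0.2818i)  (+0.0982-0.1857i)·(+0.3081-0.2095i)  (-0.4744+0.2857i)·(-0.0216+0.0066i)  (+0.5424+0.0000i)·(-0.3620+0.0000i)  (+0.4744+0.2857i)·(+0.0216+0.0066i)  (+0.0982+0.1857i)·(+0.3081+0.2095i)  (-0.0025+0.0445i)·(-0.2255-0.2818i)  (-0.0030+0.0044i)·(+0.0557+0.1410i)
Y_4^0(R⁻¹ n̂) = -0.172277-0.000000i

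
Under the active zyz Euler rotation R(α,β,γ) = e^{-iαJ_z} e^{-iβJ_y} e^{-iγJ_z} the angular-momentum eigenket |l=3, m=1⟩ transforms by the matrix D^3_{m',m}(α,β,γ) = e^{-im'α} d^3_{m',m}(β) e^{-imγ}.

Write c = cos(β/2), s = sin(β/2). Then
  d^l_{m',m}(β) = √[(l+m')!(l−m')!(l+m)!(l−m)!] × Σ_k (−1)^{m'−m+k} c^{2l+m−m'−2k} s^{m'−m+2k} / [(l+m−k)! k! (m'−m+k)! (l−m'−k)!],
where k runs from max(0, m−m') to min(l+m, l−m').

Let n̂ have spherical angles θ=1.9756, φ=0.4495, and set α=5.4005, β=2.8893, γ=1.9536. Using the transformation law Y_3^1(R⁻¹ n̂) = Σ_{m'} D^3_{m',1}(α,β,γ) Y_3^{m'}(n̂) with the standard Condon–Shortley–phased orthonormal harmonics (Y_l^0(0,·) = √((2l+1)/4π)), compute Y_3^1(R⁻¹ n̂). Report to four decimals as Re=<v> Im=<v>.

Re=0.0144 Im=-0.0038

Need the full column D^3_{m',1} for m'=−3..3 at α=5.4005, β=2.8893, γ=1.9536.
cos(β/2)=0.125812, sin(β/2)=0.992054
d^3_{-3,1}: single k=4 term ⇒ +0.059379;  D = -0.006562+0.059015i
d^3_{-2,1}: k∈[3..4] ⇒ +0.012297 -0.382295 = -0.369998;  D = +0.310020-0.201956i
d^3_{-1,1}: k∈[2..4] ⇒ +0.001479 -0.122652 +0.953262 = +0.832089;  D = -0.793609-0.250115i
d^3_{0,1}: k∈[1..3] ⇒ +0.000108 -0.020206 +0.418784 = +0.398686;  D = -0.148918-0.369829i
d^3_{1,1}: k∈[0..2] ⇒ +0.000004 -0.001973 +0.091989 = +0.090021;  D = +0.043149-0.079006i
d^3_{2,1}: k∈[0..1] ⇒ -0.000099 +0.012297 = +0.012198;  D = +0.011983-0.002283i
d^3_{3,1}: single k=0 term ⇒ +0.000955;  D = +0.000734+0.000611i
Y_3^{m'}(θ=1.9756,φ=0.4495) and Σ D·Y over m':
  (-0.0066+0.0590i)·(+0.0714-0.3160i)  (+0.3100-0.2020i)·(-0.2117+0.2662i)  (-0.7936-0.2501i)·(-0.0601+0.0290i)  (-0.1489-0.3698i)·(+0.3269+0.0000i)  (+0.0431-0.0790i)·(+0.0601+0.0290i)  (+0.0120-0.0023i)·(-0.2117-0.2662i)  (+0.0007+0.0006i)·(-0.0714-0.3160i)
Y_3^1(R⁻¹ n̂) = +0.014417-0.003804i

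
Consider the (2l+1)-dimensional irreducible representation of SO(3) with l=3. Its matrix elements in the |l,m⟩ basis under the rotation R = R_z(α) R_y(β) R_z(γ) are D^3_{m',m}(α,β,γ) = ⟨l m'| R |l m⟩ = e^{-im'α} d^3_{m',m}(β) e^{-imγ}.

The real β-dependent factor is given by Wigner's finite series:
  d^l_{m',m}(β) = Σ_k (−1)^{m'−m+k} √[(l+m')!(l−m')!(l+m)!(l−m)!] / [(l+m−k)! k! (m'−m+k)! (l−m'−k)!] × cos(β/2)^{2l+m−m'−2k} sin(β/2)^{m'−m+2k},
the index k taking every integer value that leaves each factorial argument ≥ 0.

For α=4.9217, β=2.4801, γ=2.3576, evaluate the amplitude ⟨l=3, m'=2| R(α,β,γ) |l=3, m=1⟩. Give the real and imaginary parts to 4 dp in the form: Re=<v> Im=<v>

D^3_{2,1}(4.9217,2.4801,2.3576) = e^{-i·2·4.9217}·d^3_{2,1}(2.4801)·e^{-i·1·2.3576}. Compute d first:
With c≡cos(β/2)=0.324749 and s≡sin(β/2)=0.945800, N=[120·1·24·2]^{1/2}=75.894664
k: max(0,(1)−(2))=0 … min(3+(1),3−(2))=1
  k=0: (−1)^1·75.8947/(24)·0.3247^5·0.9458^1 = -0.010803
  k=1: (−1)^2·75.8947/(12)·0.3247^3·0.9458^3 = +0.183262
d^3_{2,1}(2.4801) = -0.010803 +0.183262 = +0.172459
Phases: e^{-i·(2)·4.9217}=-0.913650+0.406502i, e^{-i·(1)·2.3576}=-0.708100-0.706112i ⇒ D=+0.161075+0.061619i

Re=0.1611 Im=0.0616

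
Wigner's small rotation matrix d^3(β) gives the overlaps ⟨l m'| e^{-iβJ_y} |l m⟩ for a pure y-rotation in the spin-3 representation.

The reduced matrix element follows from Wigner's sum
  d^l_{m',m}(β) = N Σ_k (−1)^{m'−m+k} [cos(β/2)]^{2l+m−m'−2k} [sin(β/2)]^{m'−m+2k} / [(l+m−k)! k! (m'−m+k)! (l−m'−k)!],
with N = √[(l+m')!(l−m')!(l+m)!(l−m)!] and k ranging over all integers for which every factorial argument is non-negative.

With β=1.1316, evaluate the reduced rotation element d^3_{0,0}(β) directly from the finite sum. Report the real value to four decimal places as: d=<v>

d^3_{0,0}(β=1.1316) via Wigner's sum:
c=cos(1.1316/2)=0.844160, s=sin(1.1316/2)=0.536091; N=√[6·6·6·6]=36.000000
The bounds max(0,m−m')=0 and min(l+m,l−m')=3 give 4 terms
  k=0: (−1)^0·36.0000/(36)·0.8442^6·0.5361^0 = +0.361867
  k=1: (−1)^1·36.0000/(4)·0.8442^4·0.5361^2 = -1.313467
  k=2: (−1)^2·36.0000/(4)·0.8442^2·0.5361^4 = +0.529721
  k=3: (−1)^3·36.0000/(36)·0.8442^0·0.5361^6 = -0.023737
d^3_{0,0}(1.1316) = +0.361867 -1.313467 +0.529721 -0.023737 = -0.445617

d=-0.4456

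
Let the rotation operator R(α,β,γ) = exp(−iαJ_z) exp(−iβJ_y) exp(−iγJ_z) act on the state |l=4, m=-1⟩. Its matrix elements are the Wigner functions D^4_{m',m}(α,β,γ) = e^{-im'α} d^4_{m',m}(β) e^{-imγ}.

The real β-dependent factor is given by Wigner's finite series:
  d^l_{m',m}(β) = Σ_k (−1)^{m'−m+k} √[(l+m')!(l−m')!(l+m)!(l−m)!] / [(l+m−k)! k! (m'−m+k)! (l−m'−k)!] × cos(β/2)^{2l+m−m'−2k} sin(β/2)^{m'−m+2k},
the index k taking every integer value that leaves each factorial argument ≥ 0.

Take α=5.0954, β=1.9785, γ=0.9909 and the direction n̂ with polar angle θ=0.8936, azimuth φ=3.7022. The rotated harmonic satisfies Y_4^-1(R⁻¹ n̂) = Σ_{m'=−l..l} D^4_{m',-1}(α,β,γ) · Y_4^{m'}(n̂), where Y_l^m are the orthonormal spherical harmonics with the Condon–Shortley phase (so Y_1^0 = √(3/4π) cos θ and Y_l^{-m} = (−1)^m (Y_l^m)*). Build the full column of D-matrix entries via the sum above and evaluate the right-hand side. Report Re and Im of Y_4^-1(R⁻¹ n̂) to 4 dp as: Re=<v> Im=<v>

Re=-0.1650 Im=-0.0178

Need the full column D^4_{m',-1} for m'=−4..4 at α=5.0954, β=1.9785, γ=0.9909.
cos(β/2)=0.549317, sin(β/2)=0.835614
d^4_{-4,-1}: single k=3 term ⇒ +0.218386;  D = -0.177911+0.126650i
d^4_{-3,-1}: k∈[2..3] ⇒ +0.152272 -0.587264 = -0.434993;  D = +0.366423+0.234420i
d^4_{-2,-1}: k∈[1..3] ⇒ +0.053506 -0.619067 +0.955020 = +0.389459;  D = +0.072071-0.382732i
d^4_{-1,-1}: k∈[0..3] ⇒ +0.008291 -0.287766 +1.331790 -1.027261 = +0.025054;  D = +0.024570-0.004901i
d^4_{0,-1}: k∈[0..3] ⇒ -0.056400 +0.783065 -1.812024 +0.698841 = -0.386517;  D = -0.211787-0.323329i
d^4_{1,-1}: k∈[0..3] ⇒ +0.191844 -1.331790 +1.540891 -0.237710 = +0.163235;  D = -0.093229+0.133992i
d^4_{2,-1}: k∈[0..2] ⇒ -0.412712 +1.432530 -0.662979 = +0.356840;  D = -0.347855-0.079571i
d^4_{3,-1}: k∈[0..1] ⇒ +0.587264 -0.815363 = -0.228098;  D = +0.035920+0.225252i
d^4_{4,-1}: single k=0 term ⇒ -0.505349;  D = -0.433145+0.260314i
Y_4^{m'}(θ=0.8936,φ=3.7022) and Σ D·Y over m':
  (-0.1779+0.1266i)·(-0.1016-0.1278i)  (+0.3664+0.2344i)·(+0.0411+0.3690i)  (+0.0721-0.3827i)·(+0.1544-0.3199i)  (+0.0246-0.0049i)·(+0.0492-0.0309i)  (-0.2118-0.3233i)·(-0.3579+0.0000i)  (-0.0932+0.1340i)·(-0.0492-0.0309i)  (-0.3479-0.0796i)·(+0.1544+0.3199i)  (+0.0359+0.2253i)·(-0.0411+0.3690i)  (-0.4331+0.2603i)·(-0.1016+0.1278i)
Y_4^-1(R⁻¹ n̂) = -0.165000-0.017819i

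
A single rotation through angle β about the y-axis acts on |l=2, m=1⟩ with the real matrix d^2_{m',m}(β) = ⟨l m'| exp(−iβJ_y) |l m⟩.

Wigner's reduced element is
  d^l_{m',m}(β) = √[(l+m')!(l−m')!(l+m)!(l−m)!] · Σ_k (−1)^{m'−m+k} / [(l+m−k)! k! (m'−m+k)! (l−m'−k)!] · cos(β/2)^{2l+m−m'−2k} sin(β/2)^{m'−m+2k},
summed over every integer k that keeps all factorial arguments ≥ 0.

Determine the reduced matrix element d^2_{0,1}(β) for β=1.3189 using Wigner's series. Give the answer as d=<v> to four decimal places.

d=0.2956

d^2_{0,1}(β=1.3189) via Wigner's sum:
With c≡cos(β/2)=0.790329 and s≡sin(β/2)=0.612682, N=[2·2·6·1]^{1/2}=4.898979
k: max(0,(1)−(0))=1 … min(2+(1),2−(0))=2
  k=1: (−1)^0·4.8990/(2)·0.7903^3·0.6127^1 = +0.740858
  k=2: (−1)^1·4.8990/(2)·0.7903^1·0.6127^3 = -0.445235
d^2_{0,1}(1.3189) = +0.740858 -0.445235 = +0.295623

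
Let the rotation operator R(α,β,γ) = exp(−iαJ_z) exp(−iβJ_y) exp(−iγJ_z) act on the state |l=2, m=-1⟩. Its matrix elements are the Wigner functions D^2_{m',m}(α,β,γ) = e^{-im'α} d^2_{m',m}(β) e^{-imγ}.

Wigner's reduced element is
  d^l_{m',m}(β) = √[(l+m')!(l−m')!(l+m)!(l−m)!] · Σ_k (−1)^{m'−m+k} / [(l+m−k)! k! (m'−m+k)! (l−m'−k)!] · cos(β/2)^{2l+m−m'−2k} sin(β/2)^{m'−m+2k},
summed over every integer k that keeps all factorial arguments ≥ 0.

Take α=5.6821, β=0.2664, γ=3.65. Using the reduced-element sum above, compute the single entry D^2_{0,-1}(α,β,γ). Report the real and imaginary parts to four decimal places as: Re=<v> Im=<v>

Re=0.2717 Im=0.1514

Split into d^2_{0,-1}(β=0.2664) × two z-phases.
Half-angle: c=0.991142, s=0.132806. N=√(2·2·1·6)=4.898979
k: max(0,(-1)−(0))=0 … min(2+(-1),2−(0))=1
  k=0: (−1)^1·4.8990/(2)·0.9911^3·0.1328^1 = -0.316740
  k=1: (−1)^2·4.8990/(2)·0.9911^1·0.1328^3 = +0.005687
d^2_{0,-1}(0.2664) = -0.316740 +0.005687 = -0.311053
Phases: e^{-i·(0)·5.6821}=+1.000000+0.000000i, e^{-i·(-1)·3.65}=-0.873521-0.486787i ⇒ D=+0.271711+0.151416i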